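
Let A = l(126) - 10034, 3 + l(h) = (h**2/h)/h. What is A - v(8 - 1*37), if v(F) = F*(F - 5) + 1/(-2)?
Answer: -22043/2 ≈ -11022.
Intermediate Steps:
l(h) = -2 (l(h) = -3 + (h**2/h)/h = -3 + h/h = -3 + 1 = -2)
v(F) = -1/2 + F*(-5 + F) (v(F) = F*(-5 + F) - 1/2 = -1/2 + F*(-5 + F))
A = -10036 (A = -2 - 10034 = -10036)
A - v(8 - 1*37) = -10036 - (-1/2 + (8 - 1*37)**2 - 5*(8 - 1*37)) = -10036 - (-1/2 + (8 - 37)**2 - 5*(8 - 37)) = -10036 - (-1/2 + (-29)**2 - 5*(-29)) = -10036 - (-1/2 + 841 + 145) = -10036 - 1*1971/2 = -10036 - 1971/2 = -22043/2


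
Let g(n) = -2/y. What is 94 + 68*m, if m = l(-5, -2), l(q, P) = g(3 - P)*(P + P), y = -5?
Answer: -74/5 ≈ -14.800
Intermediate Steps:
g(n) = ⅖ (g(n) = -2/(-5) = -2*(-⅕) = ⅖)
l(q, P) = 4*P/5 (l(q, P) = 2*(P + P)/5 = 2*(2*P)/5 = 4*P/5)
m = -8/5 (m = (⅘)*(-2) = -8/5 ≈ -1.6000)
94 + 68*m = 94 + 68*(-8/5) = 94 - 544/5 = -74/5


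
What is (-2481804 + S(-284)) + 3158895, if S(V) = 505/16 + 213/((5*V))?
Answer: 54169793/80 ≈ 6.7712e+5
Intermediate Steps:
S(V) = 505/16 + 213/(5*V) (S(V) = 505*(1/16) + 213*(1/(5*V)) = 505/16 + 213/(5*V))
(-2481804 + S(-284)) + 3158895 = (-2481804 + (1/80)*(3408 + 2525*(-284))/(-284)) + 3158895 = (-2481804 + (1/80)*(-1/284)*(3408 - 717100)) + 3158895 = (-2481804 + (1/80)*(-1/284)*(-713692)) + 3158895 = (-2481804 + 2513/80) + 3158895 = -198541807/80 + 3158895 = 54169793/80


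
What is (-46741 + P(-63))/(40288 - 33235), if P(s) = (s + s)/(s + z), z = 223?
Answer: -3739343/564240 ≈ -6.6272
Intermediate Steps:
P(s) = 2*s/(223 + s) (P(s) = (s + s)/(s + 223) = (2*s)/(223 + s) = 2*s/(223 + s))
(-46741 + P(-63))/(40288 - 33235) = (-46741 + 2*(-63)/(223 - 63))/(40288 - 33235) = (-46741 + 2*(-63)/160)/7053 = (-46741 + 2*(-63)*(1/160))*(1/7053) = (-46741 - 63/80)*(1/7053) = -3739343/80*1/7053 = -3739343/564240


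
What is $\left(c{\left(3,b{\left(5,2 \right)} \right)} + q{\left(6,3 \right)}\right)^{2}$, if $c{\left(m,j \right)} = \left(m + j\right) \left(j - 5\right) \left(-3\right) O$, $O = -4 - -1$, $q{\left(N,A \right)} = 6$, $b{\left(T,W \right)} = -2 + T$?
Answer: $10404$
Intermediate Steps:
$O = -3$ ($O = -4 + 1 = -3$)
$c{\left(m,j \right)} = 9 \left(-5 + j\right) \left(j + m\right)$ ($c{\left(m,j \right)} = \left(m + j\right) \left(j - 5\right) \left(-3\right) \left(-3\right) = \left(j + m\right) \left(-5 + j\right) \left(-3\right) \left(-3\right) = \left(-5 + j\right) \left(j + m\right) \left(-3\right) \left(-3\right) = - 3 \left(-5 + j\right) \left(j + m\right) \left(-3\right) = 9 \left(-5 + j\right) \left(j + m\right)$)
$\left(c{\left(3,b{\left(5,2 \right)} \right)} + q{\left(6,3 \right)}\right)^{2} = \left(\left(- 45 \left(-2 + 5\right) - 135 + 9 \left(-2 + 5\right)^{2} + 9 \left(-2 + 5\right) 3\right) + 6\right)^{2} = \left(\left(\left(-45\right) 3 - 135 + 9 \cdot 3^{2} + 9 \cdot 3 \cdot 3\right) + 6\right)^{2} = \left(\left(-135 - 135 + 9 \cdot 9 + 81\right) + 6\right)^{2} = \left(\left(-135 - 135 + 81 + 81\right) + 6\right)^{2} = \left(-108 + 6\right)^{2} = \left(-102\right)^{2} = 10404$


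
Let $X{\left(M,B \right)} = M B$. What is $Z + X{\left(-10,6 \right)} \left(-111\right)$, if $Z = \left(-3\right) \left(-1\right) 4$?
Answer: $6672$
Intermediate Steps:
$X{\left(M,B \right)} = B M$
$Z = 12$ ($Z = 3 \cdot 4 = 12$)
$Z + X{\left(-10,6 \right)} \left(-111\right) = 12 + 6 \left(-10\right) \left(-111\right) = 12 - -6660 = 12 + 6660 = 6672$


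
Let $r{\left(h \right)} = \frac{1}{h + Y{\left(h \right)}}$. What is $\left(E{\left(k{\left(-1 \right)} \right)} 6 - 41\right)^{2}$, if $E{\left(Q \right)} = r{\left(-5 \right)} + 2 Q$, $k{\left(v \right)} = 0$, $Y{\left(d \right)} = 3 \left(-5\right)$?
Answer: $\frac{170569}{100} \approx 1705.7$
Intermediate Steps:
$Y{\left(d \right)} = -15$
$r{\left(h \right)} = \frac{1}{-15 + h}$ ($r{\left(h \right)} = \frac{1}{h - 15} = \frac{1}{-15 + h}$)
$E{\left(Q \right)} = - \frac{1}{20} + 2 Q$ ($E{\left(Q \right)} = \frac{1}{-15 - 5} + 2 Q = \frac{1}{-20} + 2 Q = - \frac{1}{20} + 2 Q$)
$\left(E{\left(k{\left(-1 \right)} \right)} 6 - 41\right)^{2} = \left(\left(- \frac{1}{20} + 2 \cdot 0\right) 6 - 41\right)^{2} = \left(\left(- \frac{1}{20} + 0\right) 6 - 41\right)^{2} = \left(\left(- \frac{1}{20}\right) 6 - 41\right)^{2} = \left(- \frac{3}{10} - 41\right)^{2} = \left(- \frac{413}{10}\right)^{2} = \frac{170569}{100}$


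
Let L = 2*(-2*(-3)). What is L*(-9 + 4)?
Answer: -60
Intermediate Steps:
L = 12 (L = 2*6 = 12)
L*(-9 + 4) = 12*(-9 + 4) = 12*(-5) = -60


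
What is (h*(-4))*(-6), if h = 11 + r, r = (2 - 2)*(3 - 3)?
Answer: 264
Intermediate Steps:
r = 0 (r = 0*0 = 0)
h = 11 (h = 11 + 0 = 11)
(h*(-4))*(-6) = (11*(-4))*(-6) = -44*(-6) = 264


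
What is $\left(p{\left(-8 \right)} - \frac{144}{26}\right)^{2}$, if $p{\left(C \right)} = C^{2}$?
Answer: $\frac{577600}{169} \approx 3417.8$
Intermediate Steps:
$\left(p{\left(-8 \right)} - \frac{144}{26}\right)^{2} = \left(\left(-8\right)^{2} - \frac{144}{26}\right)^{2} = \left(64 - \frac{72}{13}\right)^{2} = \left(\frac{760}{13}\right)^{2} = \frac{577600}{169}$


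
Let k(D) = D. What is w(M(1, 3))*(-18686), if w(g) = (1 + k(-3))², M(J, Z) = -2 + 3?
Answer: -74744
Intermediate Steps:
M(J, Z) = 1
w(g) = 4 (w(g) = (1 - 3)² = (-2)² = 4)
w(M(1, 3))*(-18686) = 4*(-18686) = -74744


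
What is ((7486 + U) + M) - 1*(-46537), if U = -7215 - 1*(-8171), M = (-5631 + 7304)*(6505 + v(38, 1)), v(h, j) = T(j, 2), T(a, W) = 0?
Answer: 10937844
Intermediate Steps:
v(h, j) = 0
M = 10882865 (M = (-5631 + 7304)*(6505 + 0) = 1673*6505 = 10882865)
U = 956 (U = -7215 + 8171 = 956)
((7486 + U) + M) - 1*(-46537) = ((7486 + 956) + 10882865) - 1*(-46537) = (8442 + 10882865) + 46537 = 10891307 + 46537 = 10937844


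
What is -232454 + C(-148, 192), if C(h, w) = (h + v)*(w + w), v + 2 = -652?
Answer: -540422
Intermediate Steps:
v = -654 (v = -2 - 652 = -654)
C(h, w) = 2*w*(-654 + h) (C(h, w) = (h - 654)*(w + w) = (-654 + h)*(2*w) = 2*w*(-654 + h))
-232454 + C(-148, 192) = -232454 + 2*192*(-654 - 148) = -232454 + 2*192*(-802) = -232454 - 307968 = -540422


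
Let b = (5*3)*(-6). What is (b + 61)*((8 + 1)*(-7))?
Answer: 1827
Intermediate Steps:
b = -90 (b = 15*(-6) = -90)
(b + 61)*((8 + 1)*(-7)) = (-90 + 61)*((8 + 1)*(-7)) = -261*(-7) = -29*(-63) = 1827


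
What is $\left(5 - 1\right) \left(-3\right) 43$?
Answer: $-516$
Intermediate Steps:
$\left(5 - 1\right) \left(-3\right) 43 = 4 \left(-3\right) 43 = \left(-12\right) 43 = -516$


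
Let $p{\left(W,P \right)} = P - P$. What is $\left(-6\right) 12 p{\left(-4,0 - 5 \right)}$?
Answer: $0$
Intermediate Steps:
$p{\left(W,P \right)} = 0$
$\left(-6\right) 12 p{\left(-4,0 - 5 \right)} = \left(-6\right) 12 \cdot 0 = \left(-72\right) 0 = 0$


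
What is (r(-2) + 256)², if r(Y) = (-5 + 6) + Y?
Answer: 65025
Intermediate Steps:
r(Y) = 1 + Y
(r(-2) + 256)² = ((1 - 2) + 256)² = (-1 + 256)² = 255² = 65025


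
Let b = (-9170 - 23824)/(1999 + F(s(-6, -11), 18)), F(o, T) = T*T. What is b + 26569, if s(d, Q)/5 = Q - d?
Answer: 61686793/2323 ≈ 26555.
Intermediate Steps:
s(d, Q) = -5*d + 5*Q (s(d, Q) = 5*(Q - d) = -5*d + 5*Q)
F(o, T) = T**2
b = -32994/2323 (b = (-9170 - 23824)/(1999 + 18**2) = -32994/(1999 + 324) = -32994/2323 ≈ -14.203)
b + 26569 = -32994/2323 + 26569 = 61686793/2323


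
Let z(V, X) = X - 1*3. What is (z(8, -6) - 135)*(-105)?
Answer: 15120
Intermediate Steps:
z(V, X) = -3 + X (z(V, X) = X - 3 = -3 + X)
(z(8, -6) - 135)*(-105) = ((-3 - 6) - 135)*(-105) = (-9 - 135)*(-105) = -144*(-105) = 15120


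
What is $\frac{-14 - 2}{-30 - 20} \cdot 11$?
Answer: $\frac{88}{25} \approx 3.52$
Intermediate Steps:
$\frac{-14 - 2}{-30 - 20} \cdot 11 = - \frac{16}{-50} \cdot 11 = \left(-16\right) \left(- \frac{1}{50}\right) 11 = \frac{8}{25} \cdot 11 = \frac{88}{25}$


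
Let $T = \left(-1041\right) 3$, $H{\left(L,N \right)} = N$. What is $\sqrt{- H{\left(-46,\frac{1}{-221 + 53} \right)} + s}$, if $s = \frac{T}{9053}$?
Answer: $\frac{i \sqrt{196048708086}}{760452} \approx 0.58225 i$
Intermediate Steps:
$T = -3123$
$s = - \frac{3123}{9053} \approx -0.34497$
$\sqrt{- H{\left(-46,\frac{1}{-221 + 53} \right)} + s} = \sqrt{- \frac{1}{-221 + 53} - \frac{3123}{9053}} = \sqrt{- \frac{1}{-168} - \frac{3123}{9053}} = \sqrt{\left(-1\right) \left(- \frac{1}{168}\right) - \frac{3123}{9053}} = \sqrt{\frac{1}{168} - \frac{3123}{9053}} = \sqrt{- \frac{515611}{1520904}} = \frac{i \sqrt{196048708086}}{760452}$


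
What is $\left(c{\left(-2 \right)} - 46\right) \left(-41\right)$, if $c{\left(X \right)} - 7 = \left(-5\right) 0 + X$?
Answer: $1681$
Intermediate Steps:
$c{\left(X \right)} = 7 + X$ ($c{\left(X \right)} = 7 + \left(\left(-5\right) 0 + X\right) = 7 + \left(0 + X\right) = 7 + X$)
$\left(c{\left(-2 \right)} - 46\right) \left(-41\right) = \left(\left(7 - 2\right) - 46\right) \left(-41\right) = \left(5 - 46\right) \left(-41\right) = \left(-41\right) \left(-41\right) = 1681$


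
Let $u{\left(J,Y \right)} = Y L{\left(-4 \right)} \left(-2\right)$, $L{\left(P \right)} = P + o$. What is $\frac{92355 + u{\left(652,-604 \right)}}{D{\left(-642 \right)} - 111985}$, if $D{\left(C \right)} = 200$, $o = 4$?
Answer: $- \frac{18471}{22357} \approx -0.82618$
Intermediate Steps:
$L{\left(P \right)} = 4 + P$ ($L{\left(P \right)} = P + 4 = 4 + P$)
$u{\left(J,Y \right)} = 0$ ($u{\left(J,Y \right)} = Y \left(4 - 4\right) \left(-2\right) = Y 0 \left(-2\right) = 0 \left(-2\right) = 0$)
$\frac{92355 + u{\left(652,-604 \right)}}{D{\left(-642 \right)} - 111985} = \frac{92355 + 0}{200 - 111985} = \frac{92355}{-111785} = 92355 \left(- \frac{1}{111785}\right) = - \frac{18471}{22357}$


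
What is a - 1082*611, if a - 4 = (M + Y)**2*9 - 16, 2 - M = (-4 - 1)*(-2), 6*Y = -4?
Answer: -660438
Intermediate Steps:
Y = -2/3 (Y = (1/6)*(-4) = -2/3 ≈ -0.66667)
M = -8 (M = 2 - (-4 - 1)*(-2) = 2 - (-5)*(-2) = 2 - 1*10 = 2 - 10 = -8)
a = 664 (a = 4 + ((-8 - 2/3)**2*9 - 16) = 4 + ((-26/3)**2*9 - 16) = 4 + ((676/9)*9 - 16) = 4 + (676 - 16) = 4 + 660 = 664)
a - 1082*611 = 664 - 1082*611 = 664 - 661102 = -660438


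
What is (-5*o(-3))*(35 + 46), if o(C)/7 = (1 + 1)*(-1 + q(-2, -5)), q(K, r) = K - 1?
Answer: 22680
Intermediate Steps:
q(K, r) = -1 + K
o(C) = -56 (o(C) = 7*((1 + 1)*(-1 + (-1 - 2))) = 7*(2*(-1 - 3)) = 7*(2*(-4)) = 7*(-8) = -56)
(-5*o(-3))*(35 + 46) = (-5*(-56))*(35 + 46) = 280*81 = 22680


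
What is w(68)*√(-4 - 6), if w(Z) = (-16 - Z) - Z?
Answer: -152*I*√10 ≈ -480.67*I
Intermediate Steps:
w(Z) = -16 - 2*Z
w(68)*√(-4 - 6) = (-16 - 2*68)*√(-4 - 6) = (-16 - 136)*√(-10) = -152*I*√10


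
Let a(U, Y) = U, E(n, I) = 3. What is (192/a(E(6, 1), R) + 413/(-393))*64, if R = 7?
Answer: 1583296/393 ≈ 4028.7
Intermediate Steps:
(192/a(E(6, 1), R) + 413/(-393))*64 = (192/3 + 413/(-393))*64 = (192*(⅓) + 413*(-1/393))*64 = (64 - 413/393)*64 = (24739/393)*64 = 1583296/393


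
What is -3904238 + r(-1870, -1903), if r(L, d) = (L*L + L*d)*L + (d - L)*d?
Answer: -13197645139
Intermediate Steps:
r(L, d) = L*(L² + L*d) + d*(d - L) (r(L, d) = (L² + L*d)*L + d*(d - L) = L*(L² + L*d) + d*(d - L))
-3904238 + r(-1870, -1903) = -3904238 + ((-1870)³ + (-1903)² - 1903*(-1870)² - 1*(-1870)*(-1903)) = -3904238 + (-6539203000 + 3621409 - 1903*3496900 - 3558610) = -3904238 + (-6539203000 + 3621409 - 6654600700 - 3558610) = -3904238 - 13193740901 = -13197645139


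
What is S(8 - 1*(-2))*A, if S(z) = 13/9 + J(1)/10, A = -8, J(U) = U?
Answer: -556/45 ≈ -12.356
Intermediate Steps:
S(z) = 139/90 (S(z) = 13/9 + 1/10 = 13*(⅑) + 1*(⅒) = 13/9 + ⅒ = 139/90)
S(8 - 1*(-2))*A = (139/90)*(-8) = -556/45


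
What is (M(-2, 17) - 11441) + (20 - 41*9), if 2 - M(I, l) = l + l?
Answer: -11822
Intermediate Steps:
M(I, l) = 2 - 2*l (M(I, l) = 2 - (l + l) = 2 - 2*l)
(M(-2, 17) - 11441) + (20 - 41*9) = ((2 - 2*17) - 11441) + (20 - 41*9) = ((2 - 34) - 11441) + (20 - 369) = (-32 - 11441) - 349 = -11473 - 349 = -11822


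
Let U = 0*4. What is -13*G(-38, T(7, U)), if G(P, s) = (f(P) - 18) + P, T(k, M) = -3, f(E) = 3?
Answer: 689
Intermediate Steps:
U = 0
G(P, s) = -15 + P (G(P, s) = (3 - 18) + P = -15 + P)
-13*G(-38, T(7, U)) = -13*(-15 - 38) = -13*(-53) = 689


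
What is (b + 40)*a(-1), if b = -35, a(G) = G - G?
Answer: 0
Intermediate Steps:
a(G) = 0
(b + 40)*a(-1) = (-35 + 40)*0 = 5*0 = 0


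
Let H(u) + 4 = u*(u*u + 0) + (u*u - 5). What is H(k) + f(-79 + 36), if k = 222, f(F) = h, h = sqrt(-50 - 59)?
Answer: 10990323 + I*sqrt(109) ≈ 1.099e+7 + 10.44*I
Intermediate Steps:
h = I*sqrt(109) (h = sqrt(-109) = I*sqrt(109) ≈ 10.44*I)
f(F) = I*sqrt(109)
H(u) = -9 + u**2 + u**3 (H(u) = -4 + (u*(u*u + 0) + (u*u - 5)) = -4 + (u*(u**2 + 0) + (u**2 - 5)) = -4 + (u*u**2 + (-5 + u**2)) = -4 + (u**3 + (-5 + u**2)) = -4 + (-5 + u**2 + u**3) = -9 + u**2 + u**3)
H(k) + f(-79 + 36) = (-9 + 222**2 + 222**3) + I*sqrt(109) = (-9 + 49284 + 10941048) + I*sqrt(109) = 10990323 + I*sqrt(109)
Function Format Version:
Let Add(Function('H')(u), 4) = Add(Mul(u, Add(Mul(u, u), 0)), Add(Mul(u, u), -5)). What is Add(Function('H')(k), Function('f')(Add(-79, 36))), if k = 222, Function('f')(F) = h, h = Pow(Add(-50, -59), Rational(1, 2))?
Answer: Add(10990323, Mul(I, Pow(109, Rational(1, 2)))) ≈ Add(1.0990e+7, Mul(10.440, I))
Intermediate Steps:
h = Mul(I, Pow(109, Rational(1, 2))) (h = Pow(-109, Rational(1, 2)) = Mul(I, Pow(109, Rational(1, 2))) ≈ Mul(10.440, I))
Function('f')(F) = Mul(I, Pow(109, Rational(1, 2)))
Function('H')(u) = Add(-9, Pow(u, 2), Pow(u, 3)) (Function('H')(u) = Add(-4, Add(Mul(u, Add(Mul(u, u), 0)), Add(Mul(u, u), -5))) = Add(-4, Add(Mul(u, Add(Pow(u, 2), 0)), Add(Pow(u, 2), -5))) = Add(-4, Add(Mul(u, Pow(u, 2)), Add(-5, Pow(u, 2)))) = Add(-4, Add(Pow(u, 3), Add(-5, Pow(u, 2)))) = Add(-4, Add(-5, Pow(u, 2), Pow(u, 3))) = Add(-9, Pow(u, 2), Pow(u, 3)))
Add(Function('H')(k), Function('f')(Add(-79, 36))) = Add(Add(-9, Pow(222, 2), Pow(222, 3)), Mul(I, Pow(109, Rational(1, 2)))) = Add(Add(-9, 49284, 10941048), Mul(I, Pow(109, Rational(1, 2)))) = Add(10990323, Mul(I, Pow(109, Rational(1, 2))))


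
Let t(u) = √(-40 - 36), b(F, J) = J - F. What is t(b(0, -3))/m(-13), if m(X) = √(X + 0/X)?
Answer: 2*√247/13 ≈ 2.4179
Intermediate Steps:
m(X) = √X (m(X) = √(X + 0) = √X)
t(u) = 2*I*√19 (t(u) = √(-76) = 2*I*√19)
t(b(0, -3))/m(-13) = (2*I*√19)/(√(-13)) = (2*I*√19)/((I*√13)) = (2*I*√19)*(-I*√13/13) = 2*√247/13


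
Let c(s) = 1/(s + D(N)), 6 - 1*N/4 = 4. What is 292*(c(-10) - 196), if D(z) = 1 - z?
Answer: -973236/17 ≈ -57249.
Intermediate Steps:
N = 8 (N = 24 - 4*4 = 24 - 16 = 8)
c(s) = 1/(-7 + s) (c(s) = 1/(s + (1 - 1*8)) = 1/(s + (1 - 8)) = 1/(s - 7) = 1/(-7 + s))
292*(c(-10) - 196) = 292*(1/(-7 - 10) - 196) = 292*(1/(-17) - 196) = 292*(-1/17 - 196) = 292*(-3333/17) = -973236/17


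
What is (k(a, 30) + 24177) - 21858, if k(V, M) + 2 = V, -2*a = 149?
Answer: 4485/2 ≈ 2242.5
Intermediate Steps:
a = -149/2 (a = -½*149 = -149/2 ≈ -74.500)
k(V, M) = -2 + V
(k(a, 30) + 24177) - 21858 = ((-2 - 149/2) + 24177) - 21858 = (-153/2 + 24177) - 21858 = 48201/2 - 21858 = 4485/2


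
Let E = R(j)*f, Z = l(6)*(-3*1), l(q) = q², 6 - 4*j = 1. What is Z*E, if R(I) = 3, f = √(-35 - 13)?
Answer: -1296*I*√3 ≈ -2244.7*I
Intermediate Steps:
j = 5/4 (j = 3/2 - ¼*1 = 3/2 - ¼ = 5/4 ≈ 1.2500)
f = 4*I*√3 (f = √(-48) = 4*I*√3 ≈ 6.9282*I)
Z = -108 (Z = 6²*(-3*1) = 36*(-3) = -108)
E = 12*I*√3 (E = 3*(4*I*√3) = 12*I*√3 ≈ 20.785*I)
Z*E = -1296*I*√3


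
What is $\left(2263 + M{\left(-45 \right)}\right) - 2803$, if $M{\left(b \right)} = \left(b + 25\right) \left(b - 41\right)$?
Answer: $1180$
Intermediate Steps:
$M{\left(b \right)} = \left(-41 + b\right) \left(25 + b\right)$ ($M{\left(b \right)} = \left(25 + b\right) \left(-41 + b\right) = \left(-41 + b\right) \left(25 + b\right)$)
$\left(2263 + M{\left(-45 \right)}\right) - 2803 = \left(2263 - \left(305 - 2025\right)\right) - 2803 = \left(2263 + \left(-1025 + 2025 + 720\right)\right) - 2803 = \left(2263 + 1720\right) - 2803 = 3983 - 2803 = 1180$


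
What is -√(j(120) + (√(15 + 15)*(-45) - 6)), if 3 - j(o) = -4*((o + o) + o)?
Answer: -√(1437 - 45*√30) ≈ -34.504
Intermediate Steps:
j(o) = 3 + 12*o (j(o) = 3 - (-4)*((o + o) + o) = 3 - (-4)*(2*o + o) = 3 - (-4)*3*o = 3 - (-12)*o = 3 + 12*o)
-√(j(120) + (√(15 + 15)*(-45) - 6)) = -√((3 + 12*120) + (√(15 + 15)*(-45) - 6)) = -√((3 + 1440) + (√30*(-45) - 6)) = -√(1443 + (-45*√30 - 6)) = -√(1443 + (-6 - 45*√30)) = -√(1437 - 45*√30)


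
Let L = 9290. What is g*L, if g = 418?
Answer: 3883220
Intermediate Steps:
g*L = 418*9290 = 3883220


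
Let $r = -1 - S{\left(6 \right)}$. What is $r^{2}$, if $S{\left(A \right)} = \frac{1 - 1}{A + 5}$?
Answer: $1$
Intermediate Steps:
$S{\left(A \right)} = 0$ ($S{\left(A \right)} = \frac{0}{5 + A} = 0$)
$r = -1$ ($r = -1 - 0 = -1 + 0 = -1$)
$r^{2} = \left(-1\right)^{2} = 1$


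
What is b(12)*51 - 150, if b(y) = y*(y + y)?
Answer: 14538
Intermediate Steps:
b(y) = 2*y² (b(y) = y*(2*y) = 2*y²)
b(12)*51 - 150 = (2*12²)*51 - 150 = (2*144)*51 - 150 = 288*51 - 150 = 14688 - 150 = 14538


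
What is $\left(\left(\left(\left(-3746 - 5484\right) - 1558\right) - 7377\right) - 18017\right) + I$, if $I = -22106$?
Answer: $-58288$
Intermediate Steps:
$\left(\left(\left(\left(-3746 - 5484\right) - 1558\right) - 7377\right) - 18017\right) + I = \left(\left(\left(\left(-3746 - 5484\right) - 1558\right) - 7377\right) - 18017\right) - 22106 = \left(\left(\left(-9230 - 1558\right) - 7377\right) - 18017\right) - 22106 = \left(\left(-10788 - 7377\right) - 18017\right) - 22106 = \left(-18165 - 18017\right) - 22106 = -36182 - 22106 = -58288$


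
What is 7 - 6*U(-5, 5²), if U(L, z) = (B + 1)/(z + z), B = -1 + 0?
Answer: 7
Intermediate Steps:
B = -1
U(L, z) = 0 (U(L, z) = (-1 + 1)/(z + z) = 0/((2*z)) = 0*(1/(2*z)) = 0)
7 - 6*U(-5, 5²) = 7 - 6*0 = 7 + 0 = 7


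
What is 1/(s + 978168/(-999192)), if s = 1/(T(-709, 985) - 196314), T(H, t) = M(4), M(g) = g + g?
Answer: -8172807698/8000885275 ≈ -1.0215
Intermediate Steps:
M(g) = 2*g
T(H, t) = 8 (T(H, t) = 2*4 = 8)
s = -1/196306 (s = 1/(8 - 196314) = 1/(-196306) = -1/196306 ≈ -5.0941e-6)
1/(s + 978168/(-999192)) = 1/(-1/196306 + 978168/(-999192)) = 1/(-1/196306 + 978168*(-1/999192)) = 1/(-1/196306 - 40757/41633) = 1/(-8000885275/8172807698) = -8172807698/8000885275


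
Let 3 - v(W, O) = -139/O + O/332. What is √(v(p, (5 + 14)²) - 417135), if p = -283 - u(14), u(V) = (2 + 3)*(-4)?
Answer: I*√4149517656871/3154 ≈ 645.86*I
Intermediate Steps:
u(V) = -20 (u(V) = 5*(-4) = -20)
p = -263 (p = -283 - 1*(-20) = -283 + 20 = -263)
v(W, O) = 3 + 139/O - O/332 (v(W, O) = 3 - (-139/O + O/332) = 3 + (139/O - O/332) = 3 + 139/O - O/332)
√(v(p, (5 + 14)²) - 417135) = √((3 + 139/((5 + 14)²) - (5 + 14)²/332) - 417135) = √((3 + 139/(19²) - 1/332*19²) - 417135) = √((3 + 139/361 - 1/332*361) - 417135) = √((3 + 139*(1/361) - 361/332) - 417135) = √((3 + 139/361 - 361/332) - 417135) = √(275383/119852 - 417135) = √(-49994188637/119852) = I*√4149517656871/3154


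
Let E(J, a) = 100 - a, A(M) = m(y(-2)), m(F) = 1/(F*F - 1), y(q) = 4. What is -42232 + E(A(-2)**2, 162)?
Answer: -42294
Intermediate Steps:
m(F) = 1/(-1 + F**2) (m(F) = 1/(F**2 - 1) = 1/(-1 + F**2))
A(M) = 1/15 (A(M) = 1/(-1 + 4**2) = 1/(-1 + 16) = 1/15)
-42232 + E(A(-2)**2, 162) = -42232 + (100 - 1*162) = -42232 + (100 - 162) = -42232 - 62 = -42294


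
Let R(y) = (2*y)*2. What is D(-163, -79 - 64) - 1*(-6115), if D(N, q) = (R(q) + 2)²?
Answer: 331015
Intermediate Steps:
R(y) = 4*y
D(N, q) = (2 + 4*q)² (D(N, q) = (4*q + 2)² = (2 + 4*q)²)
D(-163, -79 - 64) - 1*(-6115) = 4*(1 + 2*(-79 - 64))² - 1*(-6115) = 4*(1 + 2*(-143))² + 6115 = 4*(1 - 286)² + 6115 = 4*(-285)² + 6115 = 4*81225 + 6115 = 324900 + 6115 = 331015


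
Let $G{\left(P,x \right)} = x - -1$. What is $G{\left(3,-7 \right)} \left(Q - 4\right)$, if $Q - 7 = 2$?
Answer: $-30$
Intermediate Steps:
$G{\left(P,x \right)} = 1 + x$ ($G{\left(P,x \right)} = x + 1 = 1 + x$)
$Q = 9$ ($Q = 7 + 2 = 9$)
$G{\left(3,-7 \right)} \left(Q - 4\right) = \left(1 - 7\right) \left(9 - 4\right) = \left(-6\right) 5 = -30$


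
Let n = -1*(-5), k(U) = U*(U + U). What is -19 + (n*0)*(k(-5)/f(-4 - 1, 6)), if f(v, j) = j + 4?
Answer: -19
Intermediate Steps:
f(v, j) = 4 + j
k(U) = 2*U² (k(U) = U*(2*U) = 2*U²)
n = 5
-19 + (n*0)*(k(-5)/f(-4 - 1, 6)) = -19 + (5*0)*((2*(-5)²)/(4 + 6)) = -19 + 0*((2*25)/10) = -19 + 0*(50*(⅒)) = -19 + 0*5 = -19 + 0 = -19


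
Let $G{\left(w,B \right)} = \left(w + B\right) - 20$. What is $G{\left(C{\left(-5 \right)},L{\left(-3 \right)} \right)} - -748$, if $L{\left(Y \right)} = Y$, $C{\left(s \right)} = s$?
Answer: $720$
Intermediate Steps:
$G{\left(w,B \right)} = -20 + B + w$ ($G{\left(w,B \right)} = \left(B + w\right) - 20 = -20 + B + w$)
$G{\left(C{\left(-5 \right)},L{\left(-3 \right)} \right)} - -748 = \left(-20 - 3 - 5\right) - -748 = -28 + 748 = 720$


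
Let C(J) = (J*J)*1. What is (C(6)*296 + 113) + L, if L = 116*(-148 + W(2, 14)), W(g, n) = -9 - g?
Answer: -7675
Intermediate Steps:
C(J) = J² (C(J) = J²*1 = J²)
L = -18444 (L = 116*(-148 + (-9 - 1*2)) = 116*(-148 + (-9 - 2)) = 116*(-148 - 11) = 116*(-159) = -18444)
(C(6)*296 + 113) + L = (6²*296 + 113) - 18444 = (36*296 + 113) - 18444 = (10656 + 113) - 18444 = 10769 - 18444 = -7675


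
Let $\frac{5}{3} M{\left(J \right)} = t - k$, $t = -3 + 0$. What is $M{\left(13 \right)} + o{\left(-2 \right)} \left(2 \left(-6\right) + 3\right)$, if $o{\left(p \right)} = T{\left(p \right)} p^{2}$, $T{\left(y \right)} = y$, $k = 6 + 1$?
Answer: $66$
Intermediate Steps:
$t = -3$
$k = 7$
$o{\left(p \right)} = p^{3}$ ($o{\left(p \right)} = p p^{2} = p^{3}$)
$M{\left(J \right)} = -6$ ($M{\left(J \right)} = \frac{3 \left(-3 - 7\right)}{5} = \frac{3}{5} \left(-10\right) = -6$)
$M{\left(13 \right)} + o{\left(-2 \right)} \left(2 \left(-6\right) + 3\right) = -6 + \left(-2\right)^{3} \left(2 \left(-6\right) + 3\right) = -6 - 8 \left(-12 + 3\right) = -6 - -72 = -6 + 72 = 66$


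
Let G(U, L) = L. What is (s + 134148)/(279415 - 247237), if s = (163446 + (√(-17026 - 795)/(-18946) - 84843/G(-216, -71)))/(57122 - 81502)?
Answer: 77398605177/18566491480 + I*√17821/14863130179440 ≈ 4.1687 + 8.9816e-12*I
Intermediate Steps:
s = -11689509/1730980 + I*√17821/461903480 (s = (163446 + (√(-17026 - 795)/(-18946) - 84843/(-71)))/(57122 - 81502) = (163446 + (√(-17821)*(-1/18946) - 84843*(-1/71)))/(-24380) = (163446 + ((I*√17821)*(-1/18946) + 84843/71))*(-1/24380) = (163446 + (-I*√17821/18946 + 84843/71))*(-1/24380) = (163446 + (84843/71 - I*√17821/18946))*(-1/24380) = (11689509/71 - I*√17821/18946)*(-1/24380) = -11689509/1730980 + I*√17821/461903480 ≈ -6.7531 + 2.8901e-7*I)
(s + 134148)/(279415 - 247237) = ((-11689509/1730980 + I*√17821/461903480) + 134148)/(279415 - 247237) = (232195815531/1730980 + I*√17821/461903480)/32178 = (232195815531/1730980 + I*√17821/461903480)*(1/32178) = 77398605177/18566491480 + I*√17821/14863130179440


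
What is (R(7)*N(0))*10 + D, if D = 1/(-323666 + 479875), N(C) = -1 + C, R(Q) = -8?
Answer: 12496721/156209 ≈ 80.000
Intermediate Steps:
D = 1/156209 ≈ 6.4017e-6
(R(7)*N(0))*10 + D = -8*(-1 + 0)*10 + 1/156209 = -8*(-1)*10 + 1/156209 = 8*10 + 1/156209 = 80 + 1/156209 = 12496721/156209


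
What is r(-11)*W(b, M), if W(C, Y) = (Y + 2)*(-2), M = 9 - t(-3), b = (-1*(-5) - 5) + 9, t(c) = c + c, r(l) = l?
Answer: 374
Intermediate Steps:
t(c) = 2*c
b = 9 (b = (5 - 5) + 9 = 0 + 9 = 9)
M = 15 (M = 9 - 2*(-3) = 9 - 1*(-6) = 9 + 6 = 15)
W(C, Y) = -4 - 2*Y (W(C, Y) = (2 + Y)*(-2) = -4 - 2*Y)
r(-11)*W(b, M) = -11*(-4 - 2*15) = -11*(-4 - 30) = -11*(-34) = 374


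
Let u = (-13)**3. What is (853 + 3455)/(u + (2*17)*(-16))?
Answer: -4308/2741 ≈ -1.5717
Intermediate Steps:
u = -2197
(853 + 3455)/(u + (2*17)*(-16)) = (853 + 3455)/(-2197 + (2*17)*(-16)) = 4308/(-2197 + 34*(-16)) = 4308/(-2197 - 544) = 4308/(-2741) = 4308*(-1/2741) = -4308/2741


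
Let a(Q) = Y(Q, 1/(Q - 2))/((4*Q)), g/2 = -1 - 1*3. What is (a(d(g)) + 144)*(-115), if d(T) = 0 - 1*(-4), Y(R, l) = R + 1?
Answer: -265535/16 ≈ -16596.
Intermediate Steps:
g = -8 (g = 2*(-1 - 1*3) = 2*(-1 - 3) = 2*(-4) = -8)
Y(R, l) = 1 + R
d(T) = 4 (d(T) = 0 + 4 = 4)
a(Q) = (1 + Q)/(4*Q) (a(Q) = (1 + Q)/((4*Q)) = (1 + Q)*(1/(4*Q)) = (1 + Q)/(4*Q))
(a(d(g)) + 144)*(-115) = ((¼)*(1 + 4)/4 + 144)*(-115) = ((¼)*(¼)*5 + 144)*(-115) = (5/16 + 144)*(-115) = (2309/16)*(-115) = -265535/16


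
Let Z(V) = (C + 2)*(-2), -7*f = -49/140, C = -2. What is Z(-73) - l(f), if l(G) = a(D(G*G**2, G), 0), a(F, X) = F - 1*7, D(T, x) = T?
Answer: 55999/8000 ≈ 6.9999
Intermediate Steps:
f = 1/20 (f = -(-7)/140 = -1/7*(-7/20) = 1/20 ≈ 0.050000)
a(F, X) = -7 + F (a(F, X) = F - 7 = -7 + F)
l(G) = -7 + G**3 (l(G) = -7 + G*G**2 = -7 + G**3)
Z(V) = 0 (Z(V) = (-2 + 2)*(-2) = 0*(-2) = 0)
Z(-73) - l(f) = 0 - (-7 + (1/20)**3) = 0 - (-7 + 1/8000) = 0 - 1*(-55999/8000) = 0 + 55999/8000 = 55999/8000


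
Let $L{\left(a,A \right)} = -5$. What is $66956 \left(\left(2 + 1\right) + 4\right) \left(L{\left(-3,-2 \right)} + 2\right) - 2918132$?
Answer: $-4324208$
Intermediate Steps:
$66956 \left(\left(2 + 1\right) + 4\right) \left(L{\left(-3,-2 \right)} + 2\right) - 2918132 = 66956 \left(\left(2 + 1\right) + 4\right) \left(-5 + 2\right) - 2918132 = 66956 \left(3 + 4\right) \left(-3\right) - 2918132 = 66956 \cdot 7 \left(-3\right) - 2918132 = 66956 \left(-21\right) - 2918132 = -1406076 - 2918132 = -4324208$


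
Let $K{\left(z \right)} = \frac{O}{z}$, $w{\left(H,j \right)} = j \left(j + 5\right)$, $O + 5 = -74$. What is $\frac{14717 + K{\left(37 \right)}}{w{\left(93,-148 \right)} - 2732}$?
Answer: $\frac{272225}{340992} \approx 0.79833$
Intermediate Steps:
$O = -79$ ($O = -5 - 74 = -79$)
$w{\left(H,j \right)} = j \left(5 + j\right)$
$K{\left(z \right)} = - \frac{79}{z}$
$\frac{14717 + K{\left(37 \right)}}{w{\left(93,-148 \right)} - 2732} = \frac{14717 - \frac{79}{37}}{- 148 \left(5 - 148\right) - 2732} = \frac{14717 - \frac{79}{37}}{\left(-148\right) \left(-143\right) - 2732} = \frac{14717 - \frac{79}{37}}{21164 - 2732} = \frac{544450}{37 \cdot 18432} = \frac{544450}{37} \cdot \frac{1}{18432} = \frac{272225}{340992}$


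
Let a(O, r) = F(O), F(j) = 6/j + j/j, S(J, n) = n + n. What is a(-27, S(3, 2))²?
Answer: 49/81 ≈ 0.60494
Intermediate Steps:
S(J, n) = 2*n
F(j) = 1 + 6/j (F(j) = 6/j + 1 = 1 + 6/j)
a(O, r) = (6 + O)/O
a(-27, S(3, 2))² = ((6 - 27)/(-27))² = (-1/27*(-21))² = (7/9)² = 49/81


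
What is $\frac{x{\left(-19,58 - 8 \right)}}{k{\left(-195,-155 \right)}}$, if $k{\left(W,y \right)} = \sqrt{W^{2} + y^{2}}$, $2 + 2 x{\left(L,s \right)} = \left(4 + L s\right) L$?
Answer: $\frac{4493 \sqrt{2482}}{6205} \approx 36.074$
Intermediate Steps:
$x{\left(L,s \right)} = -1 + \frac{L \left(4 + L s\right)}{2}$ ($x{\left(L,s \right)} = -1 + \frac{\left(4 + L s\right) L}{2} = -1 + \frac{L \left(4 + L s\right)}{2}$)
$\frac{x{\left(-19,58 - 8 \right)}}{k{\left(-195,-155 \right)}} = \frac{-1 + 2 \left(-19\right) + \frac{\left(58 - 8\right) \left(-19\right)^{2}}{2}}{\sqrt{\left(-195\right)^{2} + \left(-155\right)^{2}}} = \frac{-1 - 38 + \frac{1}{2} \left(58 - 8\right) 361}{\sqrt{38025 + 24025}} = \frac{-1 - 38 + \frac{1}{2} \cdot 50 \cdot 361}{\sqrt{62050}} = \frac{-1 - 38 + 9025}{5 \sqrt{2482}} = 8986 \frac{\sqrt{2482}}{12410} = \frac{4493 \sqrt{2482}}{6205}$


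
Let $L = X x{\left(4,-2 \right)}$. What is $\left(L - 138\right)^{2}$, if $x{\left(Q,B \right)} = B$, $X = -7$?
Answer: $15376$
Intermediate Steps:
$L = 14$ ($L = \left(-7\right) \left(-2\right) = 14$)
$\left(L - 138\right)^{2} = \left(14 - 138\right)^{2} = \left(-124\right)^{2} = 15376$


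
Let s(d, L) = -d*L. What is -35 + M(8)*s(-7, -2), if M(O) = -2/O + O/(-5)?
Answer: -91/10 ≈ -9.1000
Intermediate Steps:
M(O) = -2/O - O/5 (M(O) = -2/O + O*(-⅕) = -2/O - O/5)
s(d, L) = -L*d
-35 + M(8)*s(-7, -2) = -35 + (-2/8 - ⅕*8)*(-1*(-2)*(-7)) = -35 + (-2*⅛ - 8/5)*(-14) = -35 + (-¼ - 8/5)*(-14) = -35 - 37/20*(-14) = -35 + 259/10 = -91/10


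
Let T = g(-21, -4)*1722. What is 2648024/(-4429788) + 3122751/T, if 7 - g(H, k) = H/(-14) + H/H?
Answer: 383683482467/953511867 ≈ 402.39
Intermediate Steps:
g(H, k) = 6 + H/14 (g(H, k) = 7 - (H/(-14) + H/H) = 7 - (H*(-1/14) + 1) = 7 - (-H/14 + 1) = 7 - (1 - H/14) = 7 + (-1 + H/14) = 6 + H/14)
T = 7749 (T = (6 + (1/14)*(-21))*1722 = (6 - 3/2)*1722 = (9/2)*1722 = 7749)
2648024/(-4429788) + 3122751/T = 2648024/(-4429788) + 3122751/7749 = 2648024*(-1/4429788) + 3122751*(1/7749) = -662006/1107447 + 1040917/2583 = 383683482467/953511867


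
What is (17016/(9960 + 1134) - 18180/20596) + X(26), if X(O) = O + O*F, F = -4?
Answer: -736400219/9520501 ≈ -77.349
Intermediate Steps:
X(O) = -3*O (X(O) = O + O*(-4) = O - 4*O = -3*O)
(17016/(9960 + 1134) - 18180/20596) + X(26) = (17016/(9960 + 1134) - 18180/20596) - 3*26 = (17016/11094 - 18180*1/20596) - 78 = (17016*(1/11094) - 4545/5149) - 78 = (2836/1849 - 4545/5149) - 78 = 6198859/9520501 - 78 = -736400219/9520501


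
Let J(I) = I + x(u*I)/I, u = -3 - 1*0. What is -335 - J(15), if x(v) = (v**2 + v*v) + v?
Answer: -617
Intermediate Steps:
u = -3 (u = -3 + 0 = -3)
x(v) = v + 2*v**2 (x(v) = (v**2 + v**2) + v = 2*v**2 + v = v + 2*v**2)
J(I) = -3 + 19*I (J(I) = I + ((-3*I)*(1 + 2*(-3*I)))/I = I + ((-3*I)*(1 - 6*I))/I = I + (-3*I*(1 - 6*I))/I = I + (-3 + 18*I) = -3 + 19*I)
-335 - J(15) = -335 - (-3 + 19*15) = -335 - (-3 + 285) = -335 - 1*282 = -335 - 282 = -617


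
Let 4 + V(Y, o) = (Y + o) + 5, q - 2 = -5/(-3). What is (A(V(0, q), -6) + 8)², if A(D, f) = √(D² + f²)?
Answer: 1096/9 + 32*√130/3 ≈ 243.40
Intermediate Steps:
q = 11/3 (q = 2 - 5/(-3) = 2 - 5*(-⅓) = 2 + 5/3 = 11/3 ≈ 3.6667)
V(Y, o) = 1 + Y + o (V(Y, o) = -4 + ((Y + o) + 5) = -4 + (5 + Y + o) = 1 + Y + o)
(A(V(0, q), -6) + 8)² = (√((1 + 0 + 11/3)² + (-6)²) + 8)² = (√((14/3)² + 36) + 8)² = (√(196/9 + 36) + 8)² = (√(520/9) + 8)² = (2*√130/3 + 8)² = (8 + 2*√130/3)²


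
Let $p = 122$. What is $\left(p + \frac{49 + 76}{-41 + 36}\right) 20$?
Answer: $1940$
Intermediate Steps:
$\left(p + \frac{49 + 76}{-41 + 36}\right) 20 = \left(122 + \frac{49 + 76}{-41 + 36}\right) 20 = \left(122 + \frac{125}{-5}\right) 20 = \left(122 + 125 \left(- \frac{1}{5}\right)\right) 20 = \left(122 - 25\right) 20 = 97 \cdot 20 = 1940$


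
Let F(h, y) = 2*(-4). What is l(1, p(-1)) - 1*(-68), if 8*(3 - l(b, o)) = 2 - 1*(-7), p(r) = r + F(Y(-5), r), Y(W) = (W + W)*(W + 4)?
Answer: 559/8 ≈ 69.875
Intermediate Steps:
Y(W) = 2*W*(4 + W) (Y(W) = (2*W)*(4 + W) = 2*W*(4 + W))
F(h, y) = -8
p(r) = -8 + r (p(r) = r - 8 = -8 + r)
l(b, o) = 15/8 (l(b, o) = 3 - (2 - 1*(-7))/8 = 3 - (2 + 7)/8 = 3 - ⅛*9 = 3 - 9/8 = 15/8)
l(1, p(-1)) - 1*(-68) = 15/8 - 1*(-68) = 15/8 + 68 = 559/8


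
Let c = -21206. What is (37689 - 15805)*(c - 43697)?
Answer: -1420337252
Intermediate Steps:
(37689 - 15805)*(c - 43697) = (37689 - 15805)*(-21206 - 43697) = 21884*(-64903) = -1420337252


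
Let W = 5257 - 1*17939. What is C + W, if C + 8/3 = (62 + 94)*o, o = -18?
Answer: -46478/3 ≈ -15493.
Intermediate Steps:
C = -8432/3 (C = -8/3 + (62 + 94)*(-18) = -8/3 + 156*(-18) = -8/3 - 2808 = -8432/3 ≈ -2810.7)
W = -12682 (W = 5257 - 17939 = -12682)
C + W = -8432/3 - 12682 = -46478/3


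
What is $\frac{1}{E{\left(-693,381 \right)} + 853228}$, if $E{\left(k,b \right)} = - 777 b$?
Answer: $\frac{1}{557191} \approx 1.7947 \cdot 10^{-6}$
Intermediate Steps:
$\frac{1}{E{\left(-693,381 \right)} + 853228} = \frac{1}{\left(-777\right) 381 + 853228} = \frac{1}{-296037 + 853228} = \frac{1}{557191}$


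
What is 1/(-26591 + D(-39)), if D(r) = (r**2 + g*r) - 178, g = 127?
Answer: -1/30201 ≈ -3.3111e-5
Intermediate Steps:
D(r) = -178 + r**2 + 127*r (D(r) = (r**2 + 127*r) - 178 = -178 + r**2 + 127*r)
1/(-26591 + D(-39)) = 1/(-26591 + (-178 + (-39)**2 + 127*(-39))) = 1/(-26591 + (-178 + 1521 - 4953)) = 1/(-26591 - 3610) = 1/(-30201) = -1/30201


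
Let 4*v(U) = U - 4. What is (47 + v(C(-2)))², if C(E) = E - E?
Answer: 2116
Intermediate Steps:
C(E) = 0
v(U) = -1 + U/4 (v(U) = (U - 4)/4 = (-4 + U)/4 = -1 + U/4)
(47 + v(C(-2)))² = (47 + (-1 + (¼)*0))² = (47 + (-1 + 0))² = (47 - 1)² = 46² = 2116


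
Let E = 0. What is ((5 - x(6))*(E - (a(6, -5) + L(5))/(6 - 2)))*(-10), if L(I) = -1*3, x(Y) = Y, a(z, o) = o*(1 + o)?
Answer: -85/2 ≈ -42.500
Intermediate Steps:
L(I) = -3
((5 - x(6))*(E - (a(6, -5) + L(5))/(6 - 2)))*(-10) = ((5 - 1*6)*(0 - (-5*(1 - 5) - 3)/(6 - 2)))*(-10) = ((5 - 6)*(0 - (-5*(-4) - 3)/4))*(-10) = -(0 - (20 - 3)/4)*(-10) = -(0 - 17/4)*(-10) = -1*(-17/4)*(-10) = (17/4)*(-10) = -85/2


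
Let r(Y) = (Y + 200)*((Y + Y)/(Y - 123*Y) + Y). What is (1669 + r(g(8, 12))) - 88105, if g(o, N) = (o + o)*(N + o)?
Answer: 4877284/61 ≈ 79956.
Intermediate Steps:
g(o, N) = 2*o*(N + o) (g(o, N) = (2*o)*(N + o) = 2*o*(N + o))
r(Y) = (200 + Y)*(-1/61 + Y) (r(Y) = (200 + Y)*((2*Y)/((-122*Y)) + Y) = (200 + Y)*((2*Y)*(-1/(122*Y)) + Y) = (200 + Y)*(-1/61 + Y))
(1669 + r(g(8, 12))) - 88105 = (1669 + (-200/61 + (2*8*(12 + 8))² + 12199*(2*8*(12 + 8))/61)) - 88105 = (1669 + (-200/61 + (2*8*20)² + 12199*(2*8*20)/61)) - 88105 = (1669 + (-200/61 + 320² + (12199/61)*320)) - 88105 = (1669 + (-200/61 + 102400 + 3903680/61)) - 88105 = (1669 + 10149880/61) - 88105 = 10251689/61 - 88105 = 4877284/61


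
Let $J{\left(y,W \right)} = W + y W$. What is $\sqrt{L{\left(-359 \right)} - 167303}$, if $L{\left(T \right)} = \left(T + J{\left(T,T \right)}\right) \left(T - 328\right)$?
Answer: $2 i \sqrt{22053821} \approx 9392.3 i$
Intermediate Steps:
$J{\left(y,W \right)} = W + W y$
$L{\left(T \right)} = \left(-328 + T\right) \left(T + T \left(1 + T\right)\right)$ ($L{\left(T \right)} = \left(T + T \left(1 + T\right)\right) \left(T - 328\right) = \left(T + T \left(1 + T\right)\right) \left(-328 + T\right) = \left(-328 + T\right) \left(T + T \left(1 + T\right)\right)$)
$\sqrt{L{\left(-359 \right)} - 167303} = \sqrt{- 359 \left(-656 + \left(-359\right)^{2} - -117034\right) - 167303} = \sqrt{- 359 \left(-656 + 128881 + 117034\right) - 167303} = \sqrt{\left(-359\right) 245259 - 167303} = \sqrt{-88047981 - 167303} = \sqrt{-88215284} = 2 i \sqrt{22053821}$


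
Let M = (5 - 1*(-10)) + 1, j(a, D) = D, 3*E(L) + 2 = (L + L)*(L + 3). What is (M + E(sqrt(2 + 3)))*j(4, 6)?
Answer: 112 + 12*sqrt(5) ≈ 138.83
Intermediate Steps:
E(L) = -2/3 + 2*L*(3 + L)/3 (E(L) = -2/3 + ((L + L)*(L + 3))/3 = -2/3 + ((2*L)*(3 + L))/3 = -2/3 + (2*L*(3 + L))/3 = -2/3 + 2*L*(3 + L)/3)
M = 16 (M = (5 + 10) + 1 = 15 + 1 = 16)
(M + E(sqrt(2 + 3)))*j(4, 6) = (16 + (-2/3 + 2*sqrt(2 + 3) + 2*(sqrt(2 + 3))**2/3))*6 = (16 + (-2/3 + 2*sqrt(5) + 2*(sqrt(5))**2/3))*6 = (16 + (-2/3 + 2*sqrt(5) + (2/3)*5))*6 = (16 + (-2/3 + 2*sqrt(5) + 10/3))*6 = (16 + (8/3 + 2*sqrt(5)))*6 = (56/3 + 2*sqrt(5))*6 = 112 + 12*sqrt(5)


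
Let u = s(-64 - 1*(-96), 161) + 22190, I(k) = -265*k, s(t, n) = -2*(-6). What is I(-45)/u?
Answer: 11925/22202 ≈ 0.53711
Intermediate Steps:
s(t, n) = 12
u = 22202 (u = 12 + 22190 = 22202)
I(-45)/u = -265*(-45)/22202 = 11925*(1/22202) = 11925/22202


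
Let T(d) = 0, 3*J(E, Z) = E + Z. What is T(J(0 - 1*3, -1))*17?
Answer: 0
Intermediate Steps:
J(E, Z) = E/3 + Z/3 (J(E, Z) = (E + Z)/3 = E/3 + Z/3)
T(J(0 - 1*3, -1))*17 = 0*17 = 0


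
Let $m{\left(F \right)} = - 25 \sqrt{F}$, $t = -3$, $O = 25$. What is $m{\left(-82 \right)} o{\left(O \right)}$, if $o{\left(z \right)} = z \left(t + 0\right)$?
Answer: $1875 i \sqrt{82} \approx 16979.0 i$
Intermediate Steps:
$o{\left(z \right)} = - 3 z$ ($o{\left(z \right)} = z \left(-3 + 0\right) = z \left(-3\right) = - 3 z$)
$m{\left(-82 \right)} o{\left(O \right)} = - 25 \sqrt{-82} \left(\left(-3\right) 25\right) = - 25 i \sqrt{82} \left(-75\right) = 1875 i \sqrt{82}$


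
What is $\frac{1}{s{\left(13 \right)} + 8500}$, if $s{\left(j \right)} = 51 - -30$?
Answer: $\frac{1}{8581} \approx 0.00011654$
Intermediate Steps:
$s{\left(j \right)} = 81$ ($s{\left(j \right)} = 51 + 30 = 81$)
$\frac{1}{s{\left(13 \right)} + 8500} = \frac{1}{81 + 8500} = \frac{1}{8581}$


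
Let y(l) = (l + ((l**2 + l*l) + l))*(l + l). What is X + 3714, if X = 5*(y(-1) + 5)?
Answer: 3739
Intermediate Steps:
y(l) = 2*l*(2*l + 2*l**2) (y(l) = (l + ((l**2 + l**2) + l))*(2*l) = (l + (2*l**2 + l))*(2*l) = (l + (l + 2*l**2))*(2*l) = (2*l + 2*l**2)*(2*l) = 2*l*(2*l + 2*l**2))
X = 25 (X = 5*(4*(-1)**2*(1 - 1) + 5) = 5*(4*1*0 + 5) = 5*(0 + 5) = 5*5 = 25)
X + 3714 = 25 + 3714 = 3739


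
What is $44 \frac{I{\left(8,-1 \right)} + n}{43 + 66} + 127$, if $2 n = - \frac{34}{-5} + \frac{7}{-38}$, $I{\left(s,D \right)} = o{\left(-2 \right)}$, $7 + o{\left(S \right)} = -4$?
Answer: $\frac{1282932}{10355} \approx 123.89$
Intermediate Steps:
$o{\left(S \right)} = -11$ ($o{\left(S \right)} = -7 - 4 = -11$)
$I{\left(s,D \right)} = -11$
$n = \frac{1257}{380}$ ($n = \frac{- \frac{34}{-5} + \frac{7}{-38}}{2} = \frac{\left(-34\right) \left(- \frac{1}{5}\right) + 7 \left(- \frac{1}{38}\right)}{2} = \frac{\frac{34}{5} - \frac{7}{38}}{2} = \frac{1}{2} \cdot \frac{1257}{190} = \frac{1257}{380} \approx 3.3079$)
$44 \frac{I{\left(8,-1 \right)} + n}{43 + 66} + 127 = 44 \frac{-11 + \frac{1257}{380}}{43 + 66} + 127 = 44 \left(- \frac{2923}{380 \cdot 109}\right) + 127 = 44 \left(\left(- \frac{2923}{380}\right) \frac{1}{109}\right) + 127 = 44 \left(- \frac{2923}{41420}\right) + 127 = - \frac{32153}{10355} + 127 = \frac{1282932}{10355}$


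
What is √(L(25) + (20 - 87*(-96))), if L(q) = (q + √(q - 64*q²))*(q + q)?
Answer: √(9622 + 250*I*√1599) ≈ 108.39 + 46.115*I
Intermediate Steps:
L(q) = 2*q*(q + √(q - 64*q²)) (L(q) = (q + √(q - 64*q²))*(2*q) = 2*q*(q + √(q - 64*q²)))
√(L(25) + (20 - 87*(-96))) = √(2*25*(25 + √(25*(1 - 64*25))) + (20 - 87*(-96))) = √(2*25*(25 + √(25*(1 - 1600))) + (20 + 8352)) = √(2*25*(25 + √(25*(-1599))) + 8372) = √(2*25*(25 + √(-39975)) + 8372) = √(2*25*(25 + 5*I*√1599) + 8372) = √((1250 + 250*I*√1599) + 8372) = √(9622 + 250*I*√1599)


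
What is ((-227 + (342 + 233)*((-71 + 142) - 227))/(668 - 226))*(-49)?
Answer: 4406423/442 ≈ 9969.3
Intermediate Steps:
((-227 + (342 + 233)*((-71 + 142) - 227))/(668 - 226))*(-49) = ((-227 + 575*(71 - 227))/442)*(-49) = ((-227 + 575*(-156))*(1/442))*(-49) = ((-227 - 89700)*(1/442))*(-49) = -89927*1/442*(-49) = -89927/442*(-49) = 4406423/442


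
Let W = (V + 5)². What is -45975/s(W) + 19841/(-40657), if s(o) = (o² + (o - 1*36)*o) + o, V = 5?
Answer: -29287761/8944540 ≈ -3.2744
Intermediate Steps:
W = 100 (W = (5 + 5)² = 10² = 100)
s(o) = o + o² + o*(-36 + o) (s(o) = (o² + (o - 36)*o) + o = (o² + (-36 + o)*o) + o = (o² + o*(-36 + o)) + o = o + o² + o*(-36 + o))
-45975/s(W) + 19841/(-40657) = -45975*1/(100*(-35 + 2*100)) + 19841/(-40657) = -45975*1/(100*(-35 + 200)) + 19841*(-1/40657) = -45975/(100*165) - 19841/40657 = -45975/16500 - 19841/40657 = -45975*1/16500 - 19841/40657 = -613/220 - 19841/40657 = -29287761/8944540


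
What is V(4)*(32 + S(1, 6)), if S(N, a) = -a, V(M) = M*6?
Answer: 624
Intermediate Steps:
V(M) = 6*M
V(4)*(32 + S(1, 6)) = (6*4)*(32 - 1*6) = 24*(32 - 6) = 24*26 = 624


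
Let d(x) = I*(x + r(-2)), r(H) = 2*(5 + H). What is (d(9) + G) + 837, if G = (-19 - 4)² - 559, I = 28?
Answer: 1227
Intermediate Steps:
r(H) = 10 + 2*H
d(x) = 168 + 28*x (d(x) = 28*(x + (10 + 2*(-2))) = 28*(x + (10 - 4)) = 28*(x + 6) = 28*(6 + x) = 168 + 28*x)
G = -30 (G = (-23)² - 559 = 529 - 559 = -30)
(d(9) + G) + 837 = ((168 + 28*9) - 30) + 837 = ((168 + 252) - 30) + 837 = (420 - 30) + 837 = 390 + 837 = 1227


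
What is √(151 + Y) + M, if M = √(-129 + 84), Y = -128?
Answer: √23 + 3*I*√5 ≈ 4.7958 + 6.7082*I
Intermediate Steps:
M = 3*I*√5 (M = √(-45) = 3*I*√5 ≈ 6.7082*I)
√(151 + Y) + M = √(151 - 128) + 3*I*√5 = √23 + 3*I*√5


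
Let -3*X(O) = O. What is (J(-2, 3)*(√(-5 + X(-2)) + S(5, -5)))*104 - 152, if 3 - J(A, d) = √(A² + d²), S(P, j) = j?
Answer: -152 - 104*(3 - √13)*(15 - I*√39)/3 ≈ 162.89 - 131.1*I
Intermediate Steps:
X(O) = -O/3
J(A, d) = 3 - √(A² + d²)
(J(-2, 3)*(√(-5 + X(-2)) + S(5, -5)))*104 - 152 = ((3 - √((-2)² + 3²))*(√(-5 - ⅓*(-2)) - 5))*104 - 152 = ((3 - √(4 + 9))*(√(-5 + ⅔) - 5))*104 - 152 = ((3 - √13)*(√(-13/3) - 5))*104 - 152 = ((3 - √13)*(I*√39/3 - 5))*104 - 152 = ((3 - √13)*(-5 + I*√39/3))*104 - 152 = ((-5 + I*√39/3)*(3 - √13))*104 - 152 = 104*(-5 + I*√39/3)*(3 - √13) - 152 = -152 + 104*(-5 + I*√39/3)*(3 - √13)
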